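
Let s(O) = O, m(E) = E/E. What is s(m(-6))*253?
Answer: 253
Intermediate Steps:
m(E) = 1
s(m(-6))*253 = 1*253 = 253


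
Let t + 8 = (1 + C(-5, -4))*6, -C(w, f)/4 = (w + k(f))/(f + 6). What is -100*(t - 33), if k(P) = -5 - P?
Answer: -3700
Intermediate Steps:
C(w, f) = -4*(-5 + w - f)/(6 + f) (C(w, f) = -4*(w + (-5 - f))/(f + 6) = -4*(-5 + w - f)/(6 + f))
t = 70 (t = -8 + (1 + 4*(5 - 4 - 1*(-5))/(6 - 4))*6 = -8 + (1 + 4*(5 - 4 + 5)/2)*6 = -8 + (1 + 4*(½)*6)*6 = -8 + (1 + 12)*6 = -8 + 13*6 = -8 + 78 = 70)
-100*(t - 33) = -100*(70 - 33) = -100*37 = -3700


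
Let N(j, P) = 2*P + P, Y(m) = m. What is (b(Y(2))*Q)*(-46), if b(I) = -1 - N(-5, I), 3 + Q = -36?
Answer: -12558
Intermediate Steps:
Q = -39 (Q = -3 - 36 = -39)
N(j, P) = 3*P
b(I) = -1 - 3*I
(b(Y(2))*Q)*(-46) = ((-1 - 3*2)*(-39))*(-46) = ((-1 - 6)*(-39))*(-46) = -7*(-39)*(-46) = 273*(-46) = -12558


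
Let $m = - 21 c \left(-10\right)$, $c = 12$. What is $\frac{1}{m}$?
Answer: $\frac{1}{2520} \approx 0.00039683$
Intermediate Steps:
$m = 2520$ ($m = \left(-21\right) 12 \left(-10\right) = \left(-252\right) \left(-10\right) = 2520$)
$\frac{1}{m} = \frac{1}{2520}$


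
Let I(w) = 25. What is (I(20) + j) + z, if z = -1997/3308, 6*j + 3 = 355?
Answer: 824317/9924 ≈ 83.063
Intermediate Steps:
j = 176/3 (j = -1/2 + (1/6)*355 = -1/2 + 355/6 = 176/3 ≈ 58.667)
z = -1997/3308 (z = -1997*1/3308 = -1997/3308 ≈ -0.60369)
(I(20) + j) + z = (25 + 176/3) - 1997/3308 = 251/3 - 1997/3308 = 824317/9924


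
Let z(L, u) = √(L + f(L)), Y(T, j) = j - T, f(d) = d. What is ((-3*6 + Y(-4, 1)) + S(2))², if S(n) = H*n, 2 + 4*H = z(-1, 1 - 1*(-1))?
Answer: (28 - I*√2)²/4 ≈ 195.5 - 19.799*I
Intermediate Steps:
z(L, u) = √2*√L (z(L, u) = √(L + L) = √(2*L) = √2*√L)
H = -½ + I*√2/4 (H = -½ + (√2*√(-1))/4 = -½ + (√2*I)/4 = -½ + (I*√2)/4 = -½ + I*√2/4 ≈ -0.5 + 0.35355*I)
S(n) = n*(-½ + I*√2/4) (S(n) = (-½ + I*√2/4)*n = n*(-½ + I*√2/4))
((-3*6 + Y(-4, 1)) + S(2))² = ((-3*6 + (1 - 1*(-4))) + (¼)*2*(-2 + I*√2))² = ((-18 + (1 + 4)) + (-1 + I*√2/2))² = ((-18 + 5) + (-1 + I*√2/2))² = (-13 + (-1 + I*√2/2))² = (-14 + I*√2/2)²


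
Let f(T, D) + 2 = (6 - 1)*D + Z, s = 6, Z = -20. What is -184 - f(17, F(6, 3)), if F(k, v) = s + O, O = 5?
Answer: -217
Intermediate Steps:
F(k, v) = 11 (F(k, v) = 6 + 5 = 11)
f(T, D) = -22 + 5*D (f(T, D) = -2 + ((6 - 1)*D - 20) = -2 + (5*D - 20) = -2 + (-20 + 5*D) = -22 + 5*D)
-184 - f(17, F(6, 3)) = -184 - (-22 + 5*11) = -184 - (-22 + 55) = -184 - 1*33 = -184 - 33 = -217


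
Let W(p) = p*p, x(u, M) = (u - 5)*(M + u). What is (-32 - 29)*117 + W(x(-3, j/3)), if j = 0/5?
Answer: -6561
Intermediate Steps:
j = 0 (j = 0*(⅕) = 0)
x(u, M) = (-5 + u)*(M + u)
W(p) = p²
(-32 - 29)*117 + W(x(-3, j/3)) = (-32 - 29)*117 + ((-3)² - 0/3 - 5*(-3) + (0/3)*(-3))² = -61*117 + (9 - 0/3 + 15 + (0*(⅓))*(-3))² = -7137 + (9 - 5*0 + 15 + 0*(-3))² = -7137 + (9 + 0 + 15 + 0)² = -7137 + 24² = -7137 + 576 = -6561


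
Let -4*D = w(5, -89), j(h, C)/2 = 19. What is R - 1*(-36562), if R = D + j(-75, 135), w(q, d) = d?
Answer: 146489/4 ≈ 36622.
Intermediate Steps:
j(h, C) = 38 (j(h, C) = 2*19 = 38)
D = 89/4 (D = -1/4*(-89) = 89/4 ≈ 22.250)
R = 241/4 (R = 89/4 + 38 = 241/4 ≈ 60.250)
R - 1*(-36562) = 241/4 - 1*(-36562) = 241/4 + 36562 = 146489/4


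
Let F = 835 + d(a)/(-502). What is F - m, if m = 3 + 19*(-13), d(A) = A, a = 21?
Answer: 541637/502 ≈ 1079.0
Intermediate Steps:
F = 419149/502 (F = 835 + 21/(-502) = 835 + 21*(-1/502) = 835 - 21/502 = 419149/502 ≈ 834.96)
m = -244 (m = 3 - 247 = -244)
F - m = 419149/502 - 1*(-244) = 419149/502 + 244 = 541637/502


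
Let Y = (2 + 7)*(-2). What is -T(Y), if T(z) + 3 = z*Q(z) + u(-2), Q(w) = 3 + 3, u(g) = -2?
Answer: 113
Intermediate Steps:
Y = -18 (Y = 9*(-2) = -18)
Q(w) = 6
T(z) = -5 + 6*z (T(z) = -3 + (z*6 - 2) = -3 + (6*z - 2) = -3 + (-2 + 6*z) = -5 + 6*z)
-T(Y) = -(-5 + 6*(-18)) = -(-5 - 108) = -1*(-113) = 113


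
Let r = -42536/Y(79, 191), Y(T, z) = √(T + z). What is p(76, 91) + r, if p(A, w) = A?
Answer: 76 - 21268*√30/45 ≈ -2512.7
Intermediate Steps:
r = -21268*√30/45 (r = -42536/√(79 + 191) = -42536*√30/90 = -21268*√30/45 ≈ -2588.7)
p(76, 91) + r = 76 - 21268*√30/45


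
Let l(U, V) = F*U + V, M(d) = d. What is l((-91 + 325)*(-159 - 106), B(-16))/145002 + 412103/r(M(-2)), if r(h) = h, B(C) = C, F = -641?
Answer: -29838131209/145002 ≈ -2.0578e+5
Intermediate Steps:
l(U, V) = V - 641*U (l(U, V) = -641*U + V = V - 641*U)
l((-91 + 325)*(-159 - 106), B(-16))/145002 + 412103/r(M(-2)) = (-16 - 641*(-91 + 325)*(-159 - 106))/145002 + 412103/(-2) = (-16 - 149994*(-265))*(1/145002) + 412103*(-½) = (-16 - 641*(-62010))*(1/145002) - 412103/2 = (-16 + 39748410)*(1/145002) - 412103/2 = 39748394*(1/145002) - 412103/2 = 19874197/72501 - 412103/2 = -29838131209/145002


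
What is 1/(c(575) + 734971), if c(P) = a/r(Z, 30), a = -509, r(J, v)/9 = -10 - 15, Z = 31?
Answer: 225/165368984 ≈ 1.3606e-6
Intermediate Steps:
r(J, v) = -225 (r(J, v) = 9*(-10 - 15) = 9*(-25) = -225)
c(P) = 509/225 (c(P) = -509/(-225) = -509*(-1/225) = 509/225)
1/(c(575) + 734971) = 1/(509/225 + 734971) = 1/(165368984/225) = 225/165368984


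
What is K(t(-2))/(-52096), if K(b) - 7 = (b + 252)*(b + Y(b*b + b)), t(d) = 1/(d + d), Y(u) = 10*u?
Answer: 16895/1667072 ≈ 0.010135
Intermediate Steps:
t(d) = 1/(2*d)
K(b) = 7 + (252 + b)*(10*b**2 + 11*b) (K(b) = 7 + (b + 252)*(b + 10*(b*b + b)) = 7 + (252 + b)*(b + 10*(b**2 + b)) = 7 + (252 + b)*(b + 10*(b + b**2)) = 7 + (252 + b)*(b + (10*b + 10*b**2)) = 7 + (252 + b)*(10*b**2 + 11*b))
K(t(-2))/(-52096) = (7 + 10*((1/2)/(-2))**3 + 2531*((1/2)/(-2))**2 + 2772*((1/2)/(-2)))/(-52096) = (7 + 10*((1/2)*(-1/2))**3 + 2531*((1/2)*(-1/2))**2 + 2772*((1/2)*(-1/2)))*(-1/52096) = (7 + 10*(-1/4)**3 + 2531*(-1/4)**2 + 2772*(-1/4))*(-1/52096) = (7 + 10*(-1/64) + 2531*(1/16) - 693)*(-1/52096) = (7 - 5/32 + 2531/16 - 693)*(-1/52096) = -16895/32*(-1/52096) = 16895/1667072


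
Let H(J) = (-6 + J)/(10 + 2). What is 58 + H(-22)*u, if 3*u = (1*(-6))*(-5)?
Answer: 104/3 ≈ 34.667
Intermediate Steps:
H(J) = -½ + J/12 (H(J) = (-6 + J)/12 = (-6 + J)*(1/12) = -½ + J/12)
u = 10 (u = ((1*(-6))*(-5))/3 = (-6*(-5))/3 = (⅓)*30 = 10)
58 + H(-22)*u = 58 + (-½ + (1/12)*(-22))*10 = 58 + (-½ - 11/6)*10 = 58 - 7/3*10 = 58 - 70/3 = 104/3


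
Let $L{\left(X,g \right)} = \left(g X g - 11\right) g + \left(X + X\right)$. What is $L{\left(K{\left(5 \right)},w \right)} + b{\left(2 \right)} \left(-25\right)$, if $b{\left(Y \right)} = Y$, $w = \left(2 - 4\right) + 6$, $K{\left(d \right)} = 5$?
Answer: $236$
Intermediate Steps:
$w = 4$ ($w = -2 + 6 = 4$)
$L{\left(X,g \right)} = 2 X + g \left(-11 + X g^{2}\right)$ ($L{\left(X,g \right)} = \left(X g g - 11\right) g + 2 X = \left(X g^{2} - 11\right) g + 2 X = \left(-11 + X g^{2}\right) g + 2 X = g \left(-11 + X g^{2}\right) + 2 X = 2 X + g \left(-11 + X g^{2}\right)$)
$L{\left(K{\left(5 \right)},w \right)} + b{\left(2 \right)} \left(-25\right) = \left(\left(-11\right) 4 + 2 \cdot 5 + 5 \cdot 4^{3}\right) + 2 \left(-25\right) = \left(-44 + 10 + 5 \cdot 64\right) - 50 = \left(-44 + 10 + 320\right) - 50 = 286 - 50 = 236$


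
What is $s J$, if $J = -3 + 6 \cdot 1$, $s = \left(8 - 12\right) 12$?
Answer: $-144$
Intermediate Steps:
$s = -48$ ($s = \left(-4\right) 12 = -48$)
$J = 3$ ($J = -3 + 6 = 3$)
$s J = \left(-48\right) 3 = -144$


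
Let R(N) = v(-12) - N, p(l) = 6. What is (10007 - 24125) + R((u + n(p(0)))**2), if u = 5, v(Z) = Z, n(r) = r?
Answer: -14251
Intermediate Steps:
R(N) = -12 - N
(10007 - 24125) + R((u + n(p(0)))**2) = (10007 - 24125) + (-12 - (5 + 6)**2) = -14118 + (-12 - 1*11**2) = -14118 + (-12 - 1*121) = -14118 + (-12 - 121) = -14118 - 133 = -14251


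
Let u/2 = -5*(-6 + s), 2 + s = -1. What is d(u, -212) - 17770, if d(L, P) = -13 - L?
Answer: -17873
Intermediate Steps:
s = -3 (s = -2 - 1 = -3)
u = 90 (u = 2*(-5*(-6 - 3)) = 2*(-5*(-9)) = 2*45 = 90)
d(u, -212) - 17770 = (-13 - 1*90) - 17770 = (-13 - 90) - 17770 = -103 - 17770 = -17873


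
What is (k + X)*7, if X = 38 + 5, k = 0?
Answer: 301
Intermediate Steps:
X = 43
(k + X)*7 = (0 + 43)*7 = 43*7 = 301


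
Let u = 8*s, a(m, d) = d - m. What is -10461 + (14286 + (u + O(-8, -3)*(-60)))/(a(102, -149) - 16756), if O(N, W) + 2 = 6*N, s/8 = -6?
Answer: -59309043/5669 ≈ -10462.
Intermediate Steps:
s = -48 (s = 8*(-6) = -48)
O(N, W) = -2 + 6*N
u = -384 (u = 8*(-48) = -384)
-10461 + (14286 + (u + O(-8, -3)*(-60)))/(a(102, -149) - 16756) = -10461 + (14286 + (-384 + (-2 + 6*(-8))*(-60)))/((-149 - 1*102) - 16756) = -10461 + (14286 + (-384 + (-2 - 48)*(-60)))/((-149 - 102) - 16756) = -10461 + (14286 + (-384 - 50*(-60)))/(-251 - 16756) = -10461 + (14286 + (-384 + 3000))/(-17007) = -10461 + (14286 + 2616)*(-1/17007) = -10461 + 16902*(-1/17007) = -10461 - 5634/5669 = -59309043/5669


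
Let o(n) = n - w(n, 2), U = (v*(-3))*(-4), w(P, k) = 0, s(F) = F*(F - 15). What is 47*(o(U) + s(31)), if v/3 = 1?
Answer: 25004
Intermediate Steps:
v = 3 (v = 3*1 = 3)
s(F) = F*(-15 + F)
U = 36 (U = (3*(-3))*(-4) = -9*(-4) = 36)
o(n) = n (o(n) = n - 1*0 = n + 0 = n)
47*(o(U) + s(31)) = 47*(36 + 31*(-15 + 31)) = 47*(36 + 31*16) = 47*(36 + 496) = 47*532 = 25004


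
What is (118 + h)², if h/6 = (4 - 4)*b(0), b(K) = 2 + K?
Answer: 13924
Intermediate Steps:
h = 0 (h = 6*((4 - 4)*(2 + 0)) = 6*(0*2) = 6*0 = 0)
(118 + h)² = (118 + 0)² = 118² = 13924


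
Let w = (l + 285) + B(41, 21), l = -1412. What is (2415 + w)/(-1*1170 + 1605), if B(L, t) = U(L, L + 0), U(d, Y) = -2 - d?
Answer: 83/29 ≈ 2.8621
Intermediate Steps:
B(L, t) = -2 - L
w = -1170 (w = (-1412 + 285) + (-2 - 1*41) = -1127 + (-2 - 41) = -1127 - 43 = -1170)
(2415 + w)/(-1*1170 + 1605) = (2415 - 1170)/(-1*1170 + 1605) = 1245/(-1170 + 1605) = 1245/435 = 1245*(1/435) = 83/29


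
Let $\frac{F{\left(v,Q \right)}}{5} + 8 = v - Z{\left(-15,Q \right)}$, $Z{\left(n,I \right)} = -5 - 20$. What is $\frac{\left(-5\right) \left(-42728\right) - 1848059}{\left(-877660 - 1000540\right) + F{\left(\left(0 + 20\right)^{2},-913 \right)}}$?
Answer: $\frac{1634419}{1876115} \approx 0.87117$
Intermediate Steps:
$Z{\left(n,I \right)} = -25$ ($Z{\left(n,I \right)} = -5 - 20 = -25$)
$F{\left(v,Q \right)} = 85 + 5 v$ ($F{\left(v,Q \right)} = -40 + 5 \left(v - -25\right) = -40 + 5 \left(v + 25\right) = -40 + 5 \left(25 + v\right) = -40 + \left(125 + 5 v\right) = 85 + 5 v$)
$\frac{\left(-5\right) \left(-42728\right) - 1848059}{\left(-877660 - 1000540\right) + F{\left(\left(0 + 20\right)^{2},-913 \right)}} = \frac{\left(-5\right) \left(-42728\right) - 1848059}{\left(-877660 - 1000540\right) + \left(85 + 5 \left(0 + 20\right)^{2}\right)} = \frac{213640 - 1848059}{-1878200 + \left(85 + 5 \cdot 20^{2}\right)} = - \frac{1634419}{-1878200 + \left(85 + 5 \cdot 400\right)} = - \frac{1634419}{-1878200 + \left(85 + 2000\right)} = - \frac{1634419}{-1878200 + 2085} = - \frac{1634419}{-1876115} = \left(-1634419\right) \left(- \frac{1}{1876115}\right) = \frac{1634419}{1876115}$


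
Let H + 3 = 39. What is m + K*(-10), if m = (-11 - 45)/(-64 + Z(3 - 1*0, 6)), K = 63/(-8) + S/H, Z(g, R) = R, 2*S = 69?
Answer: 12203/174 ≈ 70.132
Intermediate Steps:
H = 36 (H = -3 + 39 = 36)
S = 69/2 (S = (1/2)*69 = 69/2 ≈ 34.500)
K = -83/12 (K = 63/(-8) + (69/2)/36 = 63*(-1/8) + (69/2)*(1/36) = -63/8 + 23/24 = -83/12 ≈ -6.9167)
m = 28/29 (m = (-11 - 45)/(-64 + 6) = -56/(-58) = -56*(-1/58) = 28/29 ≈ 0.96552)
m + K*(-10) = 28/29 - 83/12*(-10) = 28/29 + 415/6 = 12203/174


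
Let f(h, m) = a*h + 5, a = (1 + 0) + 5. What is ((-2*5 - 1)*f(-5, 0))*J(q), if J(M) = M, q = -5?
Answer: -1375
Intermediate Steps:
a = 6 (a = 1 + 5 = 6)
f(h, m) = 5 + 6*h (f(h, m) = 6*h + 5 = 5 + 6*h)
((-2*5 - 1)*f(-5, 0))*J(q) = ((-2*5 - 1)*(5 + 6*(-5)))*(-5) = ((-10 - 1)*(5 - 30))*(-5) = -11*(-25)*(-5) = 275*(-5) = -1375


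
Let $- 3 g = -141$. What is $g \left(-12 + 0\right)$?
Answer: $-564$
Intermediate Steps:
$g = 47$ ($g = \left(- \frac{1}{3}\right) \left(-141\right) = 47$)
$g \left(-12 + 0\right) = 47 \left(-12 + 0\right) = 47 \left(-12\right) = -564$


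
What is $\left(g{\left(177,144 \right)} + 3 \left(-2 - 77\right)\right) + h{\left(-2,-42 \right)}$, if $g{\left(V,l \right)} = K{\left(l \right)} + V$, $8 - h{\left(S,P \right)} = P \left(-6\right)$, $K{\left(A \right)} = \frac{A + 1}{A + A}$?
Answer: $- \frac{87407}{288} \approx -303.5$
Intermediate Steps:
$K{\left(A \right)} = \frac{1 + A}{2 A}$
$h{\left(S,P \right)} = 8 + 6 P$ ($h{\left(S,P \right)} = 8 - P \left(-6\right) = 8 - - 6 P = 8 + 6 P$)
$g{\left(V,l \right)} = V + \frac{1 + l}{2 l}$ ($g{\left(V,l \right)} = \frac{1 + l}{2 l} + V = V + \frac{1 + l}{2 l}$)
$\left(g{\left(177,144 \right)} + 3 \left(-2 - 77\right)\right) + h{\left(-2,-42 \right)} = \left(\left(\frac{1}{2} + 177 + \frac{1}{2 \cdot 144}\right) + 3 \left(-2 - 77\right)\right) + \left(8 + 6 \left(-42\right)\right) = \left(\left(\frac{1}{2} + 177 + \frac{1}{2} \cdot \frac{1}{144}\right) + 3 \left(-79\right)\right) + \left(8 - 252\right) = \left(\left(\frac{1}{2} + 177 + \frac{1}{288}\right) - 237\right) - 244 = \left(\frac{51121}{288} - 237\right) - 244 = - \frac{17135}{288} - 244 = - \frac{87407}{288}$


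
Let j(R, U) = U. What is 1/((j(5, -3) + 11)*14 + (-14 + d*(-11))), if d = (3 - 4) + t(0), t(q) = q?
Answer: 1/109 ≈ 0.0091743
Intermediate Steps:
d = -1 (d = (3 - 4) + 0 = -1 + 0 = -1)
1/((j(5, -3) + 11)*14 + (-14 + d*(-11))) = 1/((-3 + 11)*14 + (-14 - 1*(-11))) = 1/(8*14 + (-14 + 11)) = 1/(112 - 3) = 1/109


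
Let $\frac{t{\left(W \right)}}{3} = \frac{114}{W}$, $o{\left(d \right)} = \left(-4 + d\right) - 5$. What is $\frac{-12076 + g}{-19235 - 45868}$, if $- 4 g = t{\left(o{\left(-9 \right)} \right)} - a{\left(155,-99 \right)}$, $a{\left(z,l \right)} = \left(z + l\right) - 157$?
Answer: $\frac{24193}{130206} \approx 0.18581$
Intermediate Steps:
$a{\left(z,l \right)} = -157 + l + z$ ($a{\left(z,l \right)} = \left(l + z\right) - 157 = -157 + l + z$)
$o{\left(d \right)} = -9 + d$ ($o{\left(d \right)} = \left(-4 + d\right) - 5 = -9 + d$)
$t{\left(W \right)} = \frac{342}{W}$ ($t{\left(W \right)} = 3 \frac{114}{W} = \frac{342}{W}$)
$g = - \frac{41}{2}$ ($g = - \frac{\frac{342}{-9 - 9} - \left(-157 - 99 + 155\right)}{4} = - \frac{\frac{342}{-18} - -101}{4} = - \frac{342 \left(- \frac{1}{18}\right) + 101}{4} = - \frac{-19 + 101}{4} = \left(- \frac{1}{4}\right) 82 = - \frac{41}{2} \approx -20.5$)
$\frac{-12076 + g}{-19235 - 45868} = \frac{-12076 - \frac{41}{2}}{-19235 - 45868} = - \frac{24193}{2 \left(-65103\right)} = \left(- \frac{24193}{2}\right) \left(- \frac{1}{65103}\right) = \frac{24193}{130206}$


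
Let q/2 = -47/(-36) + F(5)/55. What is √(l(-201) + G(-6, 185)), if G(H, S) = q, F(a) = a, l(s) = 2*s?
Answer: I*√1738946/66 ≈ 19.98*I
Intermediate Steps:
q = 553/198 (q = 2*(-47/(-36) + 5/55) = 2*(-47*(-1/36) + 5*(1/55)) = 2*(47/36 + 1/11) = 2*(553/396) = 553/198 ≈ 2.7929)
G(H, S) = 553/198
√(l(-201) + G(-6, 185)) = √(2*(-201) + 553/198) = √(-402 + 553/198) = √(-79043/198) = I*√1738946/66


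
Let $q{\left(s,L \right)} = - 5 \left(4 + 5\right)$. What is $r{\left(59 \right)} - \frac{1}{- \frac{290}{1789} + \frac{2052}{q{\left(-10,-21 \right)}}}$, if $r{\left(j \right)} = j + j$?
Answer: $\frac{48311301}{409342} \approx 118.02$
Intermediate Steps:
$q{\left(s,L \right)} = -45$ ($q{\left(s,L \right)} = \left(-5\right) 9 = -45$)
$r{\left(j \right)} = 2 j$
$r{\left(59 \right)} - \frac{1}{- \frac{290}{1789} + \frac{2052}{q{\left(-10,-21 \right)}}} = 2 \cdot 59 - \frac{1}{- \frac{290}{1789} + \frac{2052}{-45}} = 118 - \frac{1}{\left(-290\right) \frac{1}{1789} + 2052 \left(- \frac{1}{45}\right)} = 118 - \frac{1}{- \frac{290}{1789} - \frac{228}{5}} = 118 - \frac{1}{- \frac{409342}{8945}} = 118 - - \frac{8945}{409342} = 118 + \frac{8945}{409342} = \frac{48311301}{409342}$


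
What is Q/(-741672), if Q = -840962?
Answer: 420481/370836 ≈ 1.1339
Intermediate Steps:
Q/(-741672) = -840962/(-741672) = -840962*(-1/741672) = 420481/370836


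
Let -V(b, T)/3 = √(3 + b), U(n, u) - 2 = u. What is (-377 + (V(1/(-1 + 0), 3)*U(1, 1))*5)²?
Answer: 146179 + 33930*√2 ≈ 1.9416e+5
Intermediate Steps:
U(n, u) = 2 + u
V(b, T) = -3*√(3 + b)
(-377 + (V(1/(-1 + 0), 3)*U(1, 1))*5)² = (-377 + ((-3*√(3 + 1/(-1 + 0)))*(2 + 1))*5)² = (-377 + (-3*√(3 + 1/(-1))*3)*5)² = (-377 + (-3*√(3 - 1)*3)*5)² = (-377 + (-3*√2*3)*5)² = (-377 - 9*√2*5)² = (-377 - 45*√2)²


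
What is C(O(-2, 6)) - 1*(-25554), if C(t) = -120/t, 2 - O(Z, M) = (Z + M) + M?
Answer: 25569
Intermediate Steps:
O(Z, M) = 2 - Z - 2*M (O(Z, M) = 2 - ((Z + M) + M) = 2 - ((M + Z) + M) = 2 - (Z + 2*M) = 2 + (-Z - 2*M) = 2 - Z - 2*M)
C(O(-2, 6)) - 1*(-25554) = -120/(2 - 1*(-2) - 2*6) - 1*(-25554) = -120/(2 + 2 - 12) + 25554 = -120/(-8) + 25554 = -120*(-⅛) + 25554 = 15 + 25554 = 25569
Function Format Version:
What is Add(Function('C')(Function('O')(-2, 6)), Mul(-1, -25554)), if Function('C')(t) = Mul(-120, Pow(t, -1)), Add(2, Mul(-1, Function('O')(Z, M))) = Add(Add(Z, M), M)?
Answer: 25569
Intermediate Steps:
Function('O')(Z, M) = Add(2, Mul(-1, Z), Mul(-2, M)) (Function('O')(Z, M) = Add(2, Mul(-1, Add(Add(Z, M), M))) = Add(2, Mul(-1, Add(Add(M, Z), M))) = Add(2, Mul(-1, Add(Z, Mul(2, M)))) = Add(2, Add(Mul(-1, Z), Mul(-2, M))) = Add(2, Mul(-1, Z), Mul(-2, M)))
Add(Function('C')(Function('O')(-2, 6)), Mul(-1, -25554)) = Add(Mul(-120, Pow(Add(2, Mul(-1, -2), Mul(-2, 6)), -1)), Mul(-1, -25554)) = Add(Mul(-120, Pow(Add(2, 2, -12), -1)), 25554) = Add(Mul(-120, Pow(-8, -1)), 25554) = Add(Mul(-120, Rational(-1, 8)), 25554) = Add(15, 25554) = 25569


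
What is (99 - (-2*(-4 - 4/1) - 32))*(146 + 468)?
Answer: 70610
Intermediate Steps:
(99 - (-2*(-4 - 4/1) - 32))*(146 + 468) = (99 - (-2*(-4 - 4*1) - 32))*614 = (99 - (-2*(-4 - 4) - 32))*614 = (99 - (-2*(-8) - 32))*614 = (99 - (16 - 32))*614 = (99 - 1*(-16))*614 = (99 + 16)*614 = 115*614 = 70610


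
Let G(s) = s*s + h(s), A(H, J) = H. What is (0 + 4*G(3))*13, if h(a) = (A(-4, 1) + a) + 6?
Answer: 728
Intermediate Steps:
h(a) = 2 + a (h(a) = (-4 + a) + 6 = 2 + a)
G(s) = 2 + s + s² (G(s) = s*s + (2 + s) = s² + (2 + s) = 2 + s + s²)
(0 + 4*G(3))*13 = (0 + 4*(2 + 3 + 3²))*13 = (0 + 4*(2 + 3 + 9))*13 = (0 + 4*14)*13 = (0 + 56)*13 = 56*13 = 728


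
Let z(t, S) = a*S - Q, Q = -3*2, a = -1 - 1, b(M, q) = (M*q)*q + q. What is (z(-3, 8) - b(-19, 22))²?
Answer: 83978896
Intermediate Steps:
b(M, q) = q + M*q² (b(M, q) = M*q² + q = q + M*q²)
a = -2
Q = -6
z(t, S) = 6 - 2*S (z(t, S) = -2*S - 1*(-6) = -2*S + 6 = 6 - 2*S)
(z(-3, 8) - b(-19, 22))² = ((6 - 2*8) - 22*(1 - 19*22))² = ((6 - 16) - 22*(1 - 418))² = (-10 - 22*(-417))² = (-10 - 1*(-9174))² = (-10 + 9174)² = 9164² = 83978896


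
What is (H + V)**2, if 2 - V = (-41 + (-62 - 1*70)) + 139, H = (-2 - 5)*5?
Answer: 1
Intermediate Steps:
H = -35 (H = -7*5 = -35)
V = 36 (V = 2 - ((-41 + (-62 - 1*70)) + 139) = 2 - ((-41 + (-62 - 70)) + 139) = 2 - ((-41 - 132) + 139) = 2 - (-173 + 139) = 2 - 1*(-34) = 2 + 34 = 36)
(H + V)**2 = (-35 + 36)**2 = 1**2 = 1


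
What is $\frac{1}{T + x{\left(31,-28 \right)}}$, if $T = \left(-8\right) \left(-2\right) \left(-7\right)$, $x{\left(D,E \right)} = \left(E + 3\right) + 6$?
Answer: $- \frac{1}{131} \approx -0.0076336$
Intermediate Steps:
$x{\left(D,E \right)} = 9 + E$ ($x{\left(D,E \right)} = \left(3 + E\right) + 6 = 9 + E$)
$T = -112$ ($T = 16 \left(-7\right) = -112$)
$\frac{1}{T + x{\left(31,-28 \right)}} = \frac{1}{-112 + \left(9 - 28\right)} = \frac{1}{-112 - 19} = \frac{1}{-131} = - \frac{1}{131}$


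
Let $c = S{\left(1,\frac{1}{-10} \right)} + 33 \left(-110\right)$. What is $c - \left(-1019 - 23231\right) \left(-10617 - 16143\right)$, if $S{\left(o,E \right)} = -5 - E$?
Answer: $- \frac{6489336349}{10} \approx -6.4893 \cdot 10^{8}$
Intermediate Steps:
$c = - \frac{36349}{10}$ ($c = \left(-5 - \frac{1}{-10}\right) + 33 \left(-110\right) = \left(-5 - - \frac{1}{10}\right) - 3630 = \left(-5 + \frac{1}{10}\right) - 3630 = - \frac{49}{10} - 3630 = - \frac{36349}{10} \approx -3634.9$)
$c - \left(-1019 - 23231\right) \left(-10617 - 16143\right) = - \frac{36349}{10} - \left(-1019 - 23231\right) \left(-10617 - 16143\right) = - \frac{36349}{10} - \left(-24250\right) \left(-26760\right) = - \frac{36349}{10} - 648930000 = - \frac{6489336349}{10}$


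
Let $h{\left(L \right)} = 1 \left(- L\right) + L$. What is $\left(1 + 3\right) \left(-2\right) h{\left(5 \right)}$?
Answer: $0$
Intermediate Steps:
$h{\left(L \right)} = 0$ ($h{\left(L \right)} = - L + L = 0$)
$\left(1 + 3\right) \left(-2\right) h{\left(5 \right)} = \left(1 + 3\right) \left(-2\right) 0 = 4 \left(-2\right) 0 = \left(-8\right) 0 = 0$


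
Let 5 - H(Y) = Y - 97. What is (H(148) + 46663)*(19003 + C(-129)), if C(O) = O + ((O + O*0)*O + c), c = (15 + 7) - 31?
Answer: 1655183202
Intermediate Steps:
H(Y) = 102 - Y (H(Y) = 5 - (Y - 97) = 5 - (-97 + Y) = 5 + (97 - Y) = 102 - Y)
c = -9 (c = 22 - 31 = -9)
C(O) = -9 + O + O² (C(O) = O + ((O + O*0)*O - 9) = O + ((O + 0)*O - 9) = O + (O*O - 9) = O + (O² - 9) = O + (-9 + O²) = -9 + O + O²)
(H(148) + 46663)*(19003 + C(-129)) = ((102 - 1*148) + 46663)*(19003 + (-9 - 129 + (-129)²)) = ((102 - 148) + 46663)*(19003 + (-9 - 129 + 16641)) = (-46 + 46663)*(19003 + 16503) = 46617*35506 = 1655183202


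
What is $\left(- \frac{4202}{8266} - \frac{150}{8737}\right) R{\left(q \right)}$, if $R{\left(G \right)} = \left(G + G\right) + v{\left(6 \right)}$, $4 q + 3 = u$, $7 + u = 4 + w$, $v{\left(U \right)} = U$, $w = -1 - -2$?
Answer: $- \frac{132834709}{72220042} \approx -1.8393$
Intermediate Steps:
$w = 1$ ($w = -1 + 2 = 1$)
$u = -2$ ($u = -7 + \left(4 + 1\right) = -7 + 5 = -2$)
$q = - \frac{5}{4}$ ($q = - \frac{3}{4} + \frac{1}{4} \left(-2\right) = - \frac{3}{4} - \frac{1}{2} = - \frac{5}{4} \approx -1.25$)
$R{\left(G \right)} = 6 + 2 G$ ($R{\left(G \right)} = \left(G + G\right) + 6 = 2 G + 6 = 6 + 2 G$)
$\left(- \frac{4202}{8266} - \frac{150}{8737}\right) R{\left(q \right)} = \left(- \frac{4202}{8266} - \frac{150}{8737}\right) \left(6 + 2 \left(- \frac{5}{4}\right)\right) = \left(\left(-4202\right) \frac{1}{8266} - \frac{150}{8737}\right) \left(6 - \frac{5}{2}\right) = \left(- \frac{2101}{4133} - \frac{150}{8737}\right) \frac{7}{2} = \left(- \frac{18976387}{36110021}\right) \frac{7}{2} = - \frac{132834709}{72220042}$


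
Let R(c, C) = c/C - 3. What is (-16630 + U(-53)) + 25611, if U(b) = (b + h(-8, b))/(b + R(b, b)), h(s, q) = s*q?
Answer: 493584/55 ≈ 8974.3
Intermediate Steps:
R(c, C) = -3 + c/C
h(s, q) = q*s
U(b) = -7*b/(-2 + b) (U(b) = (b + b*(-8))/(b + (-3 + b/b)) = (b - 8*b)/(b + (-3 + 1)) = (-7*b)/(b - 2) = (-7*b)/(-2 + b) = -7*b/(-2 + b))
(-16630 + U(-53)) + 25611 = (-16630 - 7*(-53)/(-2 - 53)) + 25611 = (-16630 - 7*(-53)/(-55)) + 25611 = (-16630 - 7*(-53)*(-1/55)) + 25611 = (-16630 - 371/55) + 25611 = -915021/55 + 25611 = 493584/55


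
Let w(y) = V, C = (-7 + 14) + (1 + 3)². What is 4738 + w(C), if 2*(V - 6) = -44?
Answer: 4722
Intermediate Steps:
C = 23 (C = 7 + 4² = 7 + 16 = 23)
V = -16 (V = 6 + (½)*(-44) = 6 - 22 = -16)
w(y) = -16
4738 + w(C) = 4738 - 16 = 4722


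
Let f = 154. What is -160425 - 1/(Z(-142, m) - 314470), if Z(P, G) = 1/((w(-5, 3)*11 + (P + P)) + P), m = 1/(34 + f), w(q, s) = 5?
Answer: -18716523417304/116668371 ≈ -1.6043e+5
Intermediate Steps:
m = 1/188 (m = 1/(34 + 154) = 1/188 ≈ 0.0053191)
Z(P, G) = 1/(55 + 3*P) (Z(P, G) = 1/((5*11 + (P + P)) + P) = 1/((55 + 2*P) + P) = 1/(55 + 3*P))
-160425 - 1/(Z(-142, m) - 314470) = -160425 - 1/(1/(55 + 3*(-142)) - 314470) = -160425 - 1/(1/(55 - 426) - 314470) = -160425 - 1/(1/(-371) - 314470) = -160425 - 1/(-1/371 - 314470) = -160425 - 1/(-116668371/371) = -160425 - 1*(-371/116668371) = -160425 + 371/116668371 = -18716523417304/116668371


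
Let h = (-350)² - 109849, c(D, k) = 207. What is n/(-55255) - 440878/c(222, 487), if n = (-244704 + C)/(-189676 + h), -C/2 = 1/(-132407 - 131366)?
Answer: -227501861070848431916/106816136637611025 ≈ -2129.8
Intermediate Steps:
h = 12651 (h = 122500 - 109849 = 12651)
C = 2/263773 (C = -2/(-132407 - 131366) = -2/(-263773) = -2*(-1/263773) = 2/263773 ≈ 7.5823e-6)
n = 12909261638/9338883065 (n = (-244704 + 2/263773)/(-189676 + 12651) = -64546308190/263773/(-177025) = -64546308190/263773*(-1/177025) = 12909261638/9338883065 ≈ 1.3823)
n/(-55255) - 440878/c(222, 487) = (12909261638/9338883065)/(-55255) - 440878/207 = (12909261638/9338883065)*(-1/55255) - 440878*1/207 = -12909261638/516019983756575 - 440878/207 = -227501861070848431916/106816136637611025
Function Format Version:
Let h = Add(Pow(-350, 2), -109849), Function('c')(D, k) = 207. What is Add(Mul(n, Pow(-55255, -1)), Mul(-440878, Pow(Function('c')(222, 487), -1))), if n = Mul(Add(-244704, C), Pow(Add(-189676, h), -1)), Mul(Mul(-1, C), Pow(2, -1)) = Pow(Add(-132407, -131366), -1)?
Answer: Rational(-227501861070848431916, 106816136637611025) ≈ -2129.8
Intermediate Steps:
h = 12651 (h = Add(122500, -109849) = 12651)
C = Rational(2, 263773) (C = Mul(-2, Pow(Add(-132407, -131366), -1)) = Mul(-2, Pow(-263773, -1)) = Mul(-2, Rational(-1, 263773)) = Rational(2, 263773) ≈ 7.5823e-6)
n = Rational(12909261638, 9338883065) (n = Mul(Add(-244704, Rational(2, 263773)), Pow(Add(-189676, 12651), -1)) = Mul(Rational(-64546308190, 263773), Pow(-177025, -1)) = Mul(Rational(-64546308190, 263773), Rational(-1, 177025)) = Rational(12909261638, 9338883065) ≈ 1.3823)
Add(Mul(n, Pow(-55255, -1)), Mul(-440878, Pow(Function('c')(222, 487), -1))) = Add(Mul(Rational(12909261638, 9338883065), Pow(-55255, -1)), Mul(-440878, Pow(207, -1))) = Add(Mul(Rational(12909261638, 9338883065), Rational(-1, 55255)), Mul(-440878, Rational(1, 207))) = Add(Rational(-12909261638, 516019983756575), Rational(-440878, 207)) = Rational(-227501861070848431916, 106816136637611025)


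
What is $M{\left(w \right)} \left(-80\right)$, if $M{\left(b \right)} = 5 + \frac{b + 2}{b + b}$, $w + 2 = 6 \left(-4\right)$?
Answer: $- \frac{5680}{13} \approx -436.92$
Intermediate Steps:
$w = -26$ ($w = -2 + 6 \left(-4\right) = -2 - 24 = -26$)
$M{\left(b \right)} = 5 + \frac{2 + b}{2 b}$
$M{\left(w \right)} \left(-80\right) = \left(\frac{11}{2} + \frac{1}{-26}\right) \left(-80\right) = \left(\frac{11}{2} - \frac{1}{26}\right) \left(-80\right) = \frac{71}{13} \left(-80\right) = - \frac{5680}{13}$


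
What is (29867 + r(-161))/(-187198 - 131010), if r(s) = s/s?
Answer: -7467/79552 ≈ -0.093863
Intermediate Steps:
r(s) = 1
(29867 + r(-161))/(-187198 - 131010) = (29867 + 1)/(-187198 - 131010) = 29868/(-318208) = 29868*(-1/318208) = -7467/79552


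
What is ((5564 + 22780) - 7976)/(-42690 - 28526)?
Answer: -1273/4451 ≈ -0.28600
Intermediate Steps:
((5564 + 22780) - 7976)/(-42690 - 28526) = (28344 - 7976)/(-71216) = 20368*(-1/71216) = -1273/4451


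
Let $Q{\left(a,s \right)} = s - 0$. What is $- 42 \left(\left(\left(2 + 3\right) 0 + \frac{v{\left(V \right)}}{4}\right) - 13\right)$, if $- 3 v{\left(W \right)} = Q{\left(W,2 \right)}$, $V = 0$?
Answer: $553$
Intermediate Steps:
$Q{\left(a,s \right)} = s$ ($Q{\left(a,s \right)} = s + 0 = s$)
$v{\left(W \right)} = - \frac{2}{3}$ ($v{\left(W \right)} = \left(- \frac{1}{3}\right) 2 = - \frac{2}{3}$)
$- 42 \left(\left(\left(2 + 3\right) 0 + \frac{v{\left(V \right)}}{4}\right) - 13\right) = - 42 \left(\left(\left(2 + 3\right) 0 + \frac{1}{4} \left(- \frac{2}{3}\right)\right) - 13\right) = - 42 \left(\left(5 \cdot 0 + \frac{1}{4} \left(- \frac{2}{3}\right)\right) - 13\right) = - 42 \left(\left(0 - \frac{1}{6}\right) - 13\right) = - 42 \left(- \frac{1}{6} - 13\right) = \left(-42\right) \left(- \frac{79}{6}\right) = 553$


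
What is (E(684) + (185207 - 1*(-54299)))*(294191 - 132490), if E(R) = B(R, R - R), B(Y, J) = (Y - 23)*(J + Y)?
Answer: 111837262630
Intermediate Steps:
B(Y, J) = (-23 + Y)*(J + Y)
E(R) = R² - 23*R (E(R) = R² - 23*(R - R) - 23*R + (R - R)*R = R² - 23*0 - 23*R + 0*R = R² + 0 - 23*R + 0 = R² - 23*R)
(E(684) + (185207 - 1*(-54299)))*(294191 - 132490) = (684*(-23 + 684) + (185207 - 1*(-54299)))*(294191 - 132490) = (684*661 + (185207 + 54299))*161701 = (452124 + 239506)*161701 = 691630*161701 = 111837262630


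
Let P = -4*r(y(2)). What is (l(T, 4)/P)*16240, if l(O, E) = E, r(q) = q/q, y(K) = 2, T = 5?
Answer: -16240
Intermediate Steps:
r(q) = 1
P = -4 (P = -4*1 = -4)
(l(T, 4)/P)*16240 = (4/(-4))*16240 = (4*(-1/4))*16240 = -1*16240 = -16240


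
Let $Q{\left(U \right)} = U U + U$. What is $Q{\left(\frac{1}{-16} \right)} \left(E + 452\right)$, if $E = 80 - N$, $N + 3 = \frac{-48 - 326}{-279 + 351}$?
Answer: $- \frac{97235}{3072} \approx -31.652$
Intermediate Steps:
$Q{\left(U \right)} = U + U^{2}$ ($Q{\left(U \right)} = U^{2} + U = U + U^{2}$)
$N = - \frac{295}{36}$ ($N = -3 + \frac{-48 - 326}{-279 + 351} = -3 - \frac{374}{72} = -3 - \frac{187}{36} = - \frac{295}{36} \approx -8.1944$)
$E = \frac{3175}{36}$ ($E = 80 - - \frac{295}{36} = 80 + \frac{295}{36} = \frac{3175}{36} \approx 88.194$)
$Q{\left(\frac{1}{-16} \right)} \left(E + 452\right) = \frac{1 + \frac{1}{-16}}{-16} \left(\frac{3175}{36} + 452\right) = - \frac{1 - \frac{1}{16}}{16} \cdot \frac{19447}{36} = \left(- \frac{1}{16}\right) \frac{15}{16} \cdot \frac{19447}{36} = \left(- \frac{15}{256}\right) \frac{19447}{36} = - \frac{97235}{3072}$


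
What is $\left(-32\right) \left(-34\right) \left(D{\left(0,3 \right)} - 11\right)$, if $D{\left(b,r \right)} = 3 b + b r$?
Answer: $-11968$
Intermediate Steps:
$\left(-32\right) \left(-34\right) \left(D{\left(0,3 \right)} - 11\right) = \left(-32\right) \left(-34\right) \left(0 \left(3 + 3\right) - 11\right) = 1088 \left(0 \cdot 6 - 11\right) = 1088 \left(0 - 11\right) = 1088 \left(-11\right) = -11968$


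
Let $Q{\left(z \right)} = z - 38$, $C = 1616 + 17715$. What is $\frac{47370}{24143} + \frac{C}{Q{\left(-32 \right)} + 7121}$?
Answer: $\frac{800714203}{170232293} \approx 4.7037$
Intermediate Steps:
$C = 19331$
$Q{\left(z \right)} = -38 + z$
$\frac{47370}{24143} + \frac{C}{Q{\left(-32 \right)} + 7121} = \frac{47370}{24143} + \frac{19331}{\left(-38 - 32\right) + 7121} = 47370 \cdot \frac{1}{24143} + \frac{19331}{-70 + 7121} = \frac{47370}{24143} + \frac{19331}{7051} = \frac{800714203}{170232293}$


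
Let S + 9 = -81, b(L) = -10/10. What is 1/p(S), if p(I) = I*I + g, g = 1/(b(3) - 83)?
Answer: 84/680399 ≈ 0.00012346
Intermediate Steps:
b(L) = -1 (b(L) = -10*⅒ = -1)
g = -1/84 (g = 1/(-1 - 83) = 1/(-84) = -1/84 ≈ -0.011905)
S = -90 (S = -9 - 81 = -90)
p(I) = -1/84 + I² (p(I) = I*I - 1/84 = I² - 1/84 = -1/84 + I²)
1/p(S) = 1/(-1/84 + (-90)²) = 1/(-1/84 + 8100) = 1/(680399/84) = 84/680399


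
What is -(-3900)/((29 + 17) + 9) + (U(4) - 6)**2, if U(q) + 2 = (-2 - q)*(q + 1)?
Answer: 16664/11 ≈ 1514.9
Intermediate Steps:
U(q) = -2 + (1 + q)*(-2 - q) (U(q) = -2 + (-2 - q)*(q + 1) = -2 + (-2 - q)*(1 + q) = -2 + (1 + q)*(-2 - q))
-(-3900)/((29 + 17) + 9) + (U(4) - 6)**2 = -(-3900)/((29 + 17) + 9) + ((-4 - 1*4**2 - 3*4) - 6)**2 = -(-3900)/(46 + 9) + ((-4 - 1*16 - 12) - 6)**2 = -(-3900)/55 + ((-4 - 16 - 12) - 6)**2 = -(-3900)/55 + (-32 - 6)**2 = -100*(-39/55) + (-38)**2 = 780/11 + 1444 = 16664/11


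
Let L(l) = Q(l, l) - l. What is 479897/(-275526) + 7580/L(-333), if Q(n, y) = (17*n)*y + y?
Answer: -100285731809/57710849382 ≈ -1.7377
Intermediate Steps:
Q(n, y) = y + 17*n*y (Q(n, y) = 17*n*y + y = y + 17*n*y)
L(l) = -l + l*(1 + 17*l) (L(l) = l*(1 + 17*l) - l = -l + l*(1 + 17*l))
479897/(-275526) + 7580/L(-333) = 479897/(-275526) + 7580/((17*(-333)²)) = 479897*(-1/275526) + 7580/((17*110889)) = -479897/275526 + 7580/1885113 = -100285731809/57710849382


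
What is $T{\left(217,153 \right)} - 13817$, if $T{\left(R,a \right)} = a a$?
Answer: $9592$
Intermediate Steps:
$T{\left(R,a \right)} = a^{2}$
$T{\left(217,153 \right)} - 13817 = 153^{2} - 13817 = 23409 - 13817 = 9592$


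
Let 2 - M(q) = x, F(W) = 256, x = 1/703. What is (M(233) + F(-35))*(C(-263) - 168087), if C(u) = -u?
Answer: -30438742352/703 ≈ -4.3298e+7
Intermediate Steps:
x = 1/703 ≈ 0.0014225
M(q) = 1405/703 (M(q) = 2 - 1*1/703 = 2 - 1/703 = 1405/703)
(M(233) + F(-35))*(C(-263) - 168087) = (1405/703 + 256)*(-1*(-263) - 168087) = 181373*(263 - 168087)/703 = (181373/703)*(-167824) = -30438742352/703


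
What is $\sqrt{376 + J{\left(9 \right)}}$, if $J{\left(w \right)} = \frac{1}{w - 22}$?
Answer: $\frac{3 \sqrt{7059}}{13} \approx 19.389$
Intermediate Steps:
$J{\left(w \right)} = \frac{1}{-22 + w}$
$\sqrt{376 + J{\left(9 \right)}} = \sqrt{376 + \frac{1}{-22 + 9}} = \sqrt{376 + \frac{1}{-13}} = \sqrt{376 - \frac{1}{13}} = \sqrt{\frac{4887}{13}} = \frac{3 \sqrt{7059}}{13}$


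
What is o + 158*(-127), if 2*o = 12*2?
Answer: -20054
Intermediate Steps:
o = 12 (o = (12*2)/2 = (1/2)*24 = 12)
o + 158*(-127) = 12 + 158*(-127) = 12 - 20066 = -20054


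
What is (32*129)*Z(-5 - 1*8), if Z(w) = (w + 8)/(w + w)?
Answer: 10320/13 ≈ 793.85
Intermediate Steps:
Z(w) = (8 + w)/(2*w) (Z(w) = (8 + w)/((2*w)) = (8 + w)*(1/(2*w)) = (8 + w)/(2*w))
(32*129)*Z(-5 - 1*8) = (32*129)*((8 + (-5 - 1*8))/(2*(-5 - 1*8))) = 4128*((8 + (-5 - 8))/(2*(-5 - 8))) = 4128*((½)*(8 - 13)/(-13)) = 4128*((½)*(-1/13)*(-5)) = 4128*(5/26) = 10320/13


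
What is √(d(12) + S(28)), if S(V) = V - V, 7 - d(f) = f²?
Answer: I*√137 ≈ 11.705*I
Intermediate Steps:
d(f) = 7 - f²
S(V) = 0
√(d(12) + S(28)) = √((7 - 1*12²) + 0) = √((7 - 1*144) + 0) = √((7 - 144) + 0) = √(-137 + 0) = √(-137) = I*√137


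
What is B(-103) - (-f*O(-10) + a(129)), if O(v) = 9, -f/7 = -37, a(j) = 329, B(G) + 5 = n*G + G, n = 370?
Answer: -36216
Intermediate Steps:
B(G) = -5 + 371*G (B(G) = -5 + (370*G + G) = -5 + 371*G)
f = 259 (f = -7*(-37) = 259)
B(-103) - (-f*O(-10) + a(129)) = (-5 + 371*(-103)) - (-259*9 + 329) = (-5 - 38213) - (-1*2331 + 329) = -38218 - (-2331 + 329) = -38218 - 1*(-2002) = -38218 + 2002 = -36216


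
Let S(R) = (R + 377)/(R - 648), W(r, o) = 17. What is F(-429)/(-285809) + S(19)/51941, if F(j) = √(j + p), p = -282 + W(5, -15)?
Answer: -396/32670889 - I*√694/285809 ≈ -1.2121e-5 - 9.2173e-5*I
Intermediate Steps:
S(R) = (377 + R)/(-648 + R)
p = -265 (p = -282 + 17 = -265)
F(j) = √(-265 + j) (F(j) = √(j - 265) = √(-265 + j))
F(-429)/(-285809) + S(19)/51941 = √(-265 - 429)/(-285809) + ((377 + 19)/(-648 + 19))/51941 = √(-694)*(-1/285809) + (396/(-629))*(1/51941) = (I*√694)*(-1/285809) - 1/629*396*(1/51941) = -I*√694/285809 - 396/629*1/51941 = -I*√694/285809 - 396/32670889 = -396/32670889 - I*√694/285809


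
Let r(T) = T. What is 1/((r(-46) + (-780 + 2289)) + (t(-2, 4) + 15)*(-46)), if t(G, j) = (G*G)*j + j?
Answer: -1/147 ≈ -0.0068027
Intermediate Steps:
t(G, j) = j + j*G² (t(G, j) = G²*j + j = j*G² + j = j + j*G²)
1/((r(-46) + (-780 + 2289)) + (t(-2, 4) + 15)*(-46)) = 1/((-46 + (-780 + 2289)) + (4*(1 + (-2)²) + 15)*(-46)) = 1/((-46 + 1509) + (4*(1 + 4) + 15)*(-46)) = 1/(1463 + (4*5 + 15)*(-46)) = 1/(1463 + (20 + 15)*(-46)) = 1/(1463 + 35*(-46)) = 1/(1463 - 1610) = 1/(-147) = -1/147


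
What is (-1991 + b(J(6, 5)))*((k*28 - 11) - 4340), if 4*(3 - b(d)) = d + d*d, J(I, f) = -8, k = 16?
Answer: 7813806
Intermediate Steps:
b(d) = 3 - d/4 - d²/4 (b(d) = 3 - (d + d*d)/4 = 3 - (d + d²)/4 = 3 + (-d/4 - d²/4) = 3 - d/4 - d²/4)
(-1991 + b(J(6, 5)))*((k*28 - 11) - 4340) = (-1991 + (3 - ¼*(-8) - ¼*(-8)²))*((16*28 - 11) - 4340) = (-1991 + (3 + 2 - ¼*64))*((448 - 11) - 4340) = (-1991 + (3 + 2 - 16))*(437 - 4340) = (-1991 - 11)*(-3903) = -2002*(-3903) = 7813806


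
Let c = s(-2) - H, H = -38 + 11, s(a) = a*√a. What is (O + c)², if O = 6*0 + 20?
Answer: 2201 - 188*I*√2 ≈ 2201.0 - 265.87*I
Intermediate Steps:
s(a) = a^(3/2)
O = 20 (O = 0 + 20 = 20)
H = -27
c = 27 - 2*I*√2 (c = (-2)^(3/2) - 1*(-27) = -2*I*√2 + 27 = 27 - 2*I*√2 ≈ 27.0 - 2.8284*I)
(O + c)² = (20 + (27 - 2*I*√2))² = (47 - 2*I*√2)²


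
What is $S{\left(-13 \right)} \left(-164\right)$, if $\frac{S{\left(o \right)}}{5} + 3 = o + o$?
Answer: $23780$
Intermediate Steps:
$S{\left(o \right)} = -15 + 10 o$ ($S{\left(o \right)} = -15 + 5 \left(o + o\right) = -15 + 5 \cdot 2 o = -15 + 10 o$)
$S{\left(-13 \right)} \left(-164\right) = \left(-15 + 10 \left(-13\right)\right) \left(-164\right) = \left(-15 - 130\right) \left(-164\right) = \left(-145\right) \left(-164\right) = 23780$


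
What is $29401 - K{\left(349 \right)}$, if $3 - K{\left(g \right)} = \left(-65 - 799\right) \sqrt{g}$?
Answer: $29398 - 864 \sqrt{349} \approx 13257.0$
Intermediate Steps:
$K{\left(g \right)} = 3 + 864 \sqrt{g}$ ($K{\left(g \right)} = 3 - \left(-65 - 799\right) \sqrt{g} = 3 - - 864 \sqrt{g} = 3 + 864 \sqrt{g}$)
$29401 - K{\left(349 \right)} = 29401 - \left(3 + 864 \sqrt{349}\right) = 29398 - 864 \sqrt{349}$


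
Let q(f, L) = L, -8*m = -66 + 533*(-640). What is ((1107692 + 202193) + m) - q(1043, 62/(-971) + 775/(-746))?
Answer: 1959459797893/1448732 ≈ 1.3525e+6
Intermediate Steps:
m = 170593/4 (m = -(-66 + 533*(-640))/8 = -(-66 - 341120)/8 = -⅛*(-341186) = 170593/4 ≈ 42648.)
((1107692 + 202193) + m) - q(1043, 62/(-971) + 775/(-746)) = ((1107692 + 202193) + 170593/4) - (62/(-971) + 775/(-746)) = (1309885 + 170593/4) - (62*(-1/971) + 775*(-1/746)) = 5410133/4 - (-62/971 - 775/746) = 5410133/4 - 1*(-798777/724366) = 5410133/4 + 798777/724366 = 1959459797893/1448732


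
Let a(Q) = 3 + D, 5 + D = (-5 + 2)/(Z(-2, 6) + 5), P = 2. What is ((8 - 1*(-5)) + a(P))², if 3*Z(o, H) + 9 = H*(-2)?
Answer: 625/4 ≈ 156.25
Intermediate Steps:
Z(o, H) = -3 - 2*H/3 (Z(o, H) = -3 + (H*(-2))/3 = -3 + (-2*H)/3 = -3 - 2*H/3)
D = -7/2 (D = -5 + (-5 + 2)/((-3 - ⅔*6) + 5) = -5 - 3/((-3 - 4) + 5) = -5 - 3/(-7 + 5) = -5 - 3/(-2) = -5 - 3*(-½) = -5 + 3/2 = -7/2 ≈ -3.5000)
a(Q) = -½ (a(Q) = 3 - 7/2 = -½)
((8 - 1*(-5)) + a(P))² = ((8 - 1*(-5)) - ½)² = ((8 + 5) - ½)² = (13 - ½)² = (25/2)² = 625/4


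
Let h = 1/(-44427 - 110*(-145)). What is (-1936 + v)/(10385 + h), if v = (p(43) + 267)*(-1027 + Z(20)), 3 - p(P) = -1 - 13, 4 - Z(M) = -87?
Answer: -1906250380/73933411 ≈ -25.783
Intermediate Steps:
Z(M) = 91 (Z(M) = 4 - 1*(-87) = 4 + 87 = 91)
p(P) = 17 (p(P) = 3 - (-1 - 13) = 3 - 1*(-14) = 3 + 14 = 17)
h = -1/28477 (h = 1/(-44427 + 15950) = 1/(-28477) = -1/28477 ≈ -3.5116e-5)
v = -265824 (v = (17 + 267)*(-1027 + 91) = 284*(-936) = -265824)
(-1936 + v)/(10385 + h) = (-1936 - 265824)/(10385 - 1/28477) = -267760/295733644/28477 = -267760*28477/295733644 = -1906250380/73933411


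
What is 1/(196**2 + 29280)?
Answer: 1/67696 ≈ 1.4772e-5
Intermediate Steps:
1/(196**2 + 29280) = 1/(38416 + 29280) = 1/67696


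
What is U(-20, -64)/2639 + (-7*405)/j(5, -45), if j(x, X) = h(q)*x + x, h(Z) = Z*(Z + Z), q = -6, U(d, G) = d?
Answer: -1497773/192647 ≈ -7.7747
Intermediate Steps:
h(Z) = 2*Z**2 (h(Z) = Z*(2*Z) = 2*Z**2)
j(x, X) = 73*x (j(x, X) = (2*(-6)**2)*x + x = (2*36)*x + x = 72*x + x = 73*x)
U(-20, -64)/2639 + (-7*405)/j(5, -45) = -20/2639 + (-7*405)/((73*5)) = -20*1/2639 - 2835/365 = -20/2639 - 2835*1/365 = -20/2639 - 567/73 = -1497773/192647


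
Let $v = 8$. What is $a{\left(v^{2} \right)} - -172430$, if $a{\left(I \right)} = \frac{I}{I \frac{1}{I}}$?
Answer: $172494$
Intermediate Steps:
$a{\left(I \right)} = I$ ($a{\left(I \right)} = \frac{I}{1} = I 1 = I$)
$a{\left(v^{2} \right)} - -172430 = 8^{2} - -172430 = 64 + 172430 = 172494$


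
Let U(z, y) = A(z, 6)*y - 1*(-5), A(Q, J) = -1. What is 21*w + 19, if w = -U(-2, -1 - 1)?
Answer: -128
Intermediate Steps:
U(z, y) = 5 - y (U(z, y) = -y - 1*(-5) = -y + 5 = 5 - y)
w = -7 (w = -(5 - (-1 - 1)) = -(5 - 1*(-2)) = -(5 + 2) = -1*7 = -7)
21*w + 19 = 21*(-7) + 19 = -147 + 19 = -128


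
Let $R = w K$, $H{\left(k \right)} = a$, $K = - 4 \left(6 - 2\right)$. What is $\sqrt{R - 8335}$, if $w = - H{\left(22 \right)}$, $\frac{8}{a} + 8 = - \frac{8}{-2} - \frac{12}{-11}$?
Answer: $21 i \sqrt{19} \approx 91.537 i$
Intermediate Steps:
$K = -16$ ($K = \left(-4\right) 4 = -16$)
$a = - \frac{11}{4}$ ($a = \frac{8}{-8 - \left(-4 - \frac{12}{11}\right)} = \frac{8}{-8 - - \frac{56}{11}} = \frac{8}{-8 + \left(4 + \frac{12}{11}\right)} = \frac{8}{-8 + \frac{56}{11}} = \frac{8}{- \frac{32}{11}} = 8 \left(- \frac{11}{32}\right) = - \frac{11}{4} \approx -2.75$)
$H{\left(k \right)} = - \frac{11}{4}$
$w = \frac{11}{4}$ ($w = \left(-1\right) \left(- \frac{11}{4}\right) = \frac{11}{4} \approx 2.75$)
$R = -44$ ($R = \frac{11}{4} \left(-16\right) = -44$)
$\sqrt{R - 8335} = \sqrt{-44 - 8335} = \sqrt{-8379} = 21 i \sqrt{19}$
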